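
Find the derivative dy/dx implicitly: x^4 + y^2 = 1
Differentiate both sides with respect to x, treating y as y(x). By the chain rule, any term containing y contributes a factor of y' = dy/dx when we differentiate it.

Move every term to one side and write the relation as F(x, y) = 0. Term by term,
  d/dx[x^4] = 4x^3
  d/dx[y^2] = 2y·y'
  d/dx[-1] = 0

The pieces without y' make up ∂F/∂x and the coefficient of y' is ∂F/∂y:
  ∂F/∂x = 4x^3,
  ∂F/∂y = 2y.

Since d/dx[F] = ∂F/∂x + (∂F/∂y)·y' = 0, solve for y':
  (∂F/∂y)·y' = -∂F/∂x
  dy/dx = -(∂F/∂x)/(∂F/∂y) = -(4x^3)/(2y) = -2x^3/y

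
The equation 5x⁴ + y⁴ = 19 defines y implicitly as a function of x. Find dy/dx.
Apply d/dx to both sides, remembering that y depends on x. Each occurrence of y therefore brings in a y' = dy/dx via the chain rule.

With F(x, y) equal to the left-hand side minus the right, differentiate F term by term:
  d/dx[5x^4] = 20x^3
  d/dx[y^4] = 4y^3·y'
  d/dx[-19] = 0
Adding these up, d/dx[F] = 0 becomes
  (20x^3) + (4y^3)·y' = 0,
so isolating y',
  dy/dx = -(20x^3)/(4y^3) = -5x^3/y^3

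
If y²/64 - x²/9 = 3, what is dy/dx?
Differentiate the relation implicitly: treat y = y(x) and apply the chain rule, so every y-derivative picks up a y' = dy/dx factor.

With everything moved to the left-hand side, differentiate term by term:
  d/dx[-x^2/9] = -2x/9
  d/dx[y^2/64] = y·y'/32
  d/dx[-3] = 0

Separating the contributions that come from x directly and those that come through y:
  without y':      -2x/9
  multiplying y':  y/32

so (-2x/9) + (y/32)·y' = 0, and therefore
  dy/dx = -(-2x/9)/(y/32) = 64x/(9y)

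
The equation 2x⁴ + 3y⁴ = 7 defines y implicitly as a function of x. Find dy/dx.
Take d/dx of both sides. Since y is implicitly a function of x, the chain rule attaches a y' = dy/dx factor whenever we differentiate through y.

Set F(x, y) = (left side) − (right side), so the curve is F = 0. Differentiating each term of F:
  d/dx[2x^4] = 8x^3
  d/dx[3y^4] = 12y^3·y'
  d/dx[-7] = 0

Collecting, the y'-free part is the partial derivative in x and the y' coefficient is the partial derivative in y:
  ∂F/∂x = 8x^3
  ∂F/∂y = 12y^3

so d/dx[F(x, y(x))] = ∂F/∂x + (∂F/∂y)·y' = 0. Rearranging,
  dy/dx = -(∂F/∂x)/(∂F/∂y) = -(8x^3)/(12y^3) = -2x^3/(3y^3)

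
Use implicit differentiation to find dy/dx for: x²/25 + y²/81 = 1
Differentiate both sides with respect to x, treating y as y(x). By the chain rule, any term containing y contributes a factor of y' = dy/dx when we differentiate it.

Move every term to one side and write the relation as F(x, y) = 0. Term by term,
  d/dx[x^2/25] = 2x/25
  d/dx[y^2/81] = 2y·y'/81
  d/dx[-1] = 0

The pieces without y' make up ∂F/∂x and the coefficient of y' is ∂F/∂y:
  ∂F/∂x = 2x/25,
  ∂F/∂y = 2y/81.

Since d/dx[F] = ∂F/∂x + (∂F/∂y)·y' = 0, solve for y':
  (∂F/∂y)·y' = -∂F/∂x
  dy/dx = -(∂F/∂x)/(∂F/∂y) = -(2x/25)/(2y/81) = -81x/(25y)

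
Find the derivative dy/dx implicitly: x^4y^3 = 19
Take d/dx of both sides. Since y is implicitly a function of x, the chain rule attaches a y' = dy/dx factor whenever we differentiate through y.

Set F(x, y) = (left side) − (right side), so the curve is F = 0. Differentiating each term of F:
  d/dx[x^4y^3] = 3x^4y^2·y' + 4x^3y^3
  d/dx[-19] = 0

Collecting, the y'-free part is the partial derivative in x and the y' coefficient is the partial derivative in y:
  ∂F/∂x = 4x^3y^3
  ∂F/∂y = 3x^4y^2

so d/dx[F(x, y(x))] = ∂F/∂x + (∂F/∂y)·y' = 0. Rearranging,
  dy/dx = -(∂F/∂x)/(∂F/∂y) = -(4x^3y^3)/(3x^4y^2) = -4y/(3x)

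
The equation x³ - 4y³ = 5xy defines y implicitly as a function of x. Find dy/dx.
Take d/dx of both sides. Since y is implicitly a function of x, the chain rule attaches a y' = dy/dx factor whenever we differentiate through y.

Set F(x, y) = (left side) − (right side), so the curve is F = 0. Differentiating each term of F:
  d/dx[x^3] = 3x^2
  d/dx[-5xy] = -5x·y' - 5y
  d/dx[-4y^3] = -12y^2·y'

Collecting, the y'-free part is the partial derivative in x and the y' coefficient is the partial derivative in y:
  ∂F/∂x = 3x^2 - 5y
  ∂F/∂y = -5x - 12y^2

so d/dx[F(x, y(x))] = ∂F/∂x + (∂F/∂y)·y' = 0. Rearranging,
  dy/dx = -(∂F/∂x)/(∂F/∂y) = -(3x^2 - 5y)/(-5x - 12y^2) = (3x^2 - 5y)/(5x + 12y^2)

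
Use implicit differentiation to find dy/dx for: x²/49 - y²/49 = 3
Differentiate both sides with respect to x, treating y as y(x). By the chain rule, any term containing y contributes a factor of y' = dy/dx when we differentiate it.

Move every term to one side and write the relation as F(x, y) = 0. Term by term,
  d/dx[x^2/49] = 2x/49
  d/dx[-y^2/49] = -2y·y'/49
  d/dx[-3] = 0

The pieces without y' make up ∂F/∂x and the coefficient of y' is ∂F/∂y:
  ∂F/∂x = 2x/49,
  ∂F/∂y = -2y/49.

Since d/dx[F] = ∂F/∂x + (∂F/∂y)·y' = 0, solve for y':
  (∂F/∂y)·y' = -∂F/∂x
  dy/dx = -(∂F/∂x)/(∂F/∂y) = -(2x/49)/(-2y/49) = x/y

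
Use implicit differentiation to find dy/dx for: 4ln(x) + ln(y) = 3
Differentiate the relation implicitly: treat y = y(x) and apply the chain rule, so every y-derivative picks up a y' = dy/dx factor.

With everything moved to the left-hand side, differentiate term by term:
  d/dx[4ln(x)] = 4/x
  d/dx[ln(y)] = y'/y
  d/dx[-3] = 0

Separating the contributions that come from x directly and those that come through y:
  without y':      4/x
  multiplying y':  1/y

so (4/x) + (1/y)·y' = 0, and therefore
  dy/dx = -(4/x)/(1/y) = -4y/x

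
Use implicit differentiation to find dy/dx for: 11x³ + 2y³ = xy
Differentiate the relation implicitly: treat y = y(x) and apply the chain rule, so every y-derivative picks up a y' = dy/dx factor.

With everything moved to the left-hand side, differentiate term by term:
  d/dx[11x^3] = 33x^2
  d/dx[-xy] = -x·y' - y
  d/dx[2y^3] = 6y^2·y'

Separating the contributions that come from x directly and those that come through y:
  without y':      33x^2 - y
  multiplying y':  -x + 6y^2

so (33x^2 - y) + (-x + 6y^2)·y' = 0, and therefore
  dy/dx = -(33x^2 - y)/(-x + 6y^2) = (33x^2 - y)/(x - 6y^2)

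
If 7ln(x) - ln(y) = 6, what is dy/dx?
Differentiate the relation implicitly: treat y = y(x) and apply the chain rule, so every y-derivative picks up a y' = dy/dx factor.

With everything moved to the left-hand side, differentiate term by term:
  d/dx[7ln(x)] = 7/x
  d/dx[-ln(y)] = -y'/y
  d/dx[-6] = 0

Separating the contributions that come from x directly and those that come through y:
  without y':      7/x
  multiplying y':  -1/y

so (7/x) + (-1/y)·y' = 0, and therefore
  dy/dx = -(7/x)/(-1/y) = 7y/x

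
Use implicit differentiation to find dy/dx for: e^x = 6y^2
Take d/dx of both sides. Since y is implicitly a function of x, the chain rule attaches a y' = dy/dx factor whenever we differentiate through y.

Set F(x, y) = (left side) − (right side), so the curve is F = 0. Differentiating each term of F:
  d/dx[-6y^2] = -12y·y'
  d/dx[e^(x)] = e^(x)

Collecting, the y'-free part is the partial derivative in x and the y' coefficient is the partial derivative in y:
  ∂F/∂x = e^(x)
  ∂F/∂y = -12y

so d/dx[F(x, y(x))] = ∂F/∂x + (∂F/∂y)·y' = 0. Rearranging,
  dy/dx = -(∂F/∂x)/(∂F/∂y) = -(e^(x))/(-12y) = e^(x)/(12y)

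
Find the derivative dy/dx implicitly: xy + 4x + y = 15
Differentiate the relation implicitly: treat y = y(x) and apply the chain rule, so every y-derivative picks up a y' = dy/dx factor.

With everything moved to the left-hand side, differentiate term by term:
  d/dx[xy] = x·y' + y
  d/dx[4x] = 4
  d/dx[y] = y'
  d/dx[-15] = 0

Separating the contributions that come from x directly and those that come through y:
  without y':      y + 4
  multiplying y':  x + 1

so (y + 4) + (x + 1)·y' = 0, and therefore
  dy/dx = -(y + 4)/(x + 1) = (-y - 4)/(x + 1)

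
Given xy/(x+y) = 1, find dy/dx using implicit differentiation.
Differentiate the relation implicitly: treat y = y(x) and apply the chain rule, so every y-derivative picks up a y' = dy/dx factor.

With everything moved to the left-hand side, differentiate term by term:
  d/dx[xy/(x + y)] = xy(-y' - 1)/(x + y)^2 + x·y'/(x + y) + y/(x + y)
  d/dx[-1] = 0

Separating the contributions that come from x directly and those that come through y:
  without y':      -xy/(x + y)^2 + y/(x + y)
  multiplying y':  -xy/(x + y)^2 + x/(x + y)

so (-xy/(x + y)^2 + y/(x + y)) + (-xy/(x + y)^2 + x/(x + y))·y' = 0, and therefore
  dy/dx = -(-xy/(x + y)^2 + y/(x + y))/(-xy/(x + y)^2 + x/(x + y))
        = -(y^2/(x + y)^2)/(x^2/(x + y)^2) = -y^2/x^2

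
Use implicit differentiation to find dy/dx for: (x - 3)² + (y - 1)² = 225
Differentiate the relation implicitly: treat y = y(x) and apply the chain rule, so every y-derivative picks up a y' = dy/dx factor.

With everything moved to the left-hand side, differentiate term by term:
  d/dx[(x - 3)^2] = 2x - 6
  d/dx[(y - 1)^2] = 2·y'(y - 1)
  d/dx[-225] = 0

Separating the contributions that come from x directly and those that come through y:
  without y':      2x - 6
  multiplying y':  2y - 2

so (2x - 6) + (2y - 2)·y' = 0, and therefore
  dy/dx = -(2x - 6)/(2y - 2) = (3 - x)/(y - 1)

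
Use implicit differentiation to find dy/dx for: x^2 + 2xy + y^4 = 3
Differentiate both sides with respect to x, treating y as y(x). By the chain rule, any term containing y contributes a factor of y' = dy/dx when we differentiate it.

Move every term to one side and write the relation as F(x, y) = 0. Term by term,
  d/dx[x^2] = 2x
  d/dx[2xy] = 2x·y' + 2y
  d/dx[y^4] = 4y^3·y'
  d/dx[-3] = 0

The pieces without y' make up ∂F/∂x and the coefficient of y' is ∂F/∂y:
  ∂F/∂x = 2x + 2y,
  ∂F/∂y = 2x + 4y^3.

Since d/dx[F] = ∂F/∂x + (∂F/∂y)·y' = 0, solve for y':
  (∂F/∂y)·y' = -∂F/∂x
  dy/dx = -(∂F/∂x)/(∂F/∂y) = -(2x + 2y)/(2x + 4y^3) = (-x - y)/(x + 2y^3)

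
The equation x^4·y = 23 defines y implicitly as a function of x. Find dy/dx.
Take d/dx of both sides. Since y is implicitly a function of x, the chain rule attaches a y' = dy/dx factor whenever we differentiate through y.

Set F(x, y) = (left side) − (right side), so the curve is F = 0. Differentiating each term of F:
  d/dx[x^4y] = x^4·y' + 4x^3y
  d/dx[-23] = 0

Collecting, the y'-free part is the partial derivative in x and the y' coefficient is the partial derivative in y:
  ∂F/∂x = 4x^3y
  ∂F/∂y = x^4

so d/dx[F(x, y(x))] = ∂F/∂x + (∂F/∂y)·y' = 0. Rearranging,
  dy/dx = -(∂F/∂x)/(∂F/∂y) = -(4x^3y)/(x^4) = -4y/x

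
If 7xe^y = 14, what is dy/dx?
Differentiate both sides with respect to x, treating y as y(x). By the chain rule, any term containing y contributes a factor of y' = dy/dx when we differentiate it.

Move every term to one side and write the relation as F(x, y) = 0. Term by term,
  d/dx[7x·e^(y)] = 7x·y'·e^(y) + 7e^(y)
  d/dx[-14] = 0

The pieces without y' make up ∂F/∂x and the coefficient of y' is ∂F/∂y:
  ∂F/∂x = 7e^(y),
  ∂F/∂y = 7x·e^(y).

Since d/dx[F] = ∂F/∂x + (∂F/∂y)·y' = 0, solve for y':
  (∂F/∂y)·y' = -∂F/∂x
  dy/dx = -(∂F/∂x)/(∂F/∂y) = -(7e^(y))/(7x·e^(y)) = -1/x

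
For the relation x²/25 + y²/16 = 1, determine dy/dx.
Apply d/dx to both sides, remembering that y depends on x. Each occurrence of y therefore brings in a y' = dy/dx via the chain rule.

With F(x, y) equal to the left-hand side minus the right, differentiate F term by term:
  d/dx[x^2/25] = 2x/25
  d/dx[y^2/16] = y·y'/8
  d/dx[-1] = 0
Adding these up, d/dx[F] = 0 becomes
  (2x/25) + (y/8)·y' = 0,
so isolating y',
  dy/dx = -(2x/25)/(y/8) = -16x/(25y)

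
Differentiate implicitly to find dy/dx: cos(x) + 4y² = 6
Apply d/dx to both sides, remembering that y depends on x. Each occurrence of y therefore brings in a y' = dy/dx via the chain rule.

With F(x, y) equal to the left-hand side minus the right, differentiate F term by term:
  d/dx[4y^2] = 8y·y'
  d/dx[cos(x)] = -sin(x)
  d/dx[-6] = 0
Adding these up, d/dx[F] = 0 becomes
  (-sin(x)) + (8y)·y' = 0,
so isolating y',
  dy/dx = -(-sin(x))/(8y) = sin(x)/(8y)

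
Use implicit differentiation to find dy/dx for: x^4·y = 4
Differentiate both sides with respect to x, treating y as y(x). By the chain rule, any term containing y contributes a factor of y' = dy/dx when we differentiate it.

Move every term to one side and write the relation as F(x, y) = 0. Term by term,
  d/dx[x^4y] = x^4·y' + 4x^3y
  d/dx[-4] = 0

The pieces without y' make up ∂F/∂x and the coefficient of y' is ∂F/∂y:
  ∂F/∂x = 4x^3y,
  ∂F/∂y = x^4.

Since d/dx[F] = ∂F/∂x + (∂F/∂y)·y' = 0, solve for y':
  (∂F/∂y)·y' = -∂F/∂x
  dy/dx = -(∂F/∂x)/(∂F/∂y) = -(4x^3y)/(x^4) = -4y/x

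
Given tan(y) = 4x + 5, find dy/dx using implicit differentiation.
Apply d/dx to both sides, remembering that y depends on x. Each occurrence of y therefore brings in a y' = dy/dx via the chain rule.

With F(x, y) equal to the left-hand side minus the right, differentiate F term by term:
  d/dx[-4x] = -4
  d/dx[tan(y)] = y'(tan(y)^2 + 1)
  d/dx[-5] = 0
Adding these up, d/dx[F] = 0 becomes
  (-4) + (tan(y)^2 + 1)·y' = 0,
so isolating y',
  dy/dx = -(-4)/(tan(y)^2 + 1) = 4cos(y)^2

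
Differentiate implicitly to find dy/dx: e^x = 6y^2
Differentiate the relation implicitly: treat y = y(x) and apply the chain rule, so every y-derivative picks up a y' = dy/dx factor.

With everything moved to the left-hand side, differentiate term by term:
  d/dx[-6y^2] = -12y·y'
  d/dx[e^(x)] = e^(x)

Separating the contributions that come from x directly and those that come through y:
  without y':      e^(x)
  multiplying y':  -12y

so (e^(x)) + (-12y)·y' = 0, and therefore
  dy/dx = -(e^(x))/(-12y) = e^(x)/(12y)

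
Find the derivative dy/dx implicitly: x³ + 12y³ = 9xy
Take d/dx of both sides. Since y is implicitly a function of x, the chain rule attaches a y' = dy/dx factor whenever we differentiate through y.

Set F(x, y) = (left side) − (right side), so the curve is F = 0. Differentiating each term of F:
  d/dx[x^3] = 3x^2
  d/dx[-9xy] = -9x·y' - 9y
  d/dx[12y^3] = 36y^2·y'

Collecting, the y'-free part is the partial derivative in x and the y' coefficient is the partial derivative in y:
  ∂F/∂x = 3x^2 - 9y
  ∂F/∂y = -9x + 36y^2

so d/dx[F(x, y(x))] = ∂F/∂x + (∂F/∂y)·y' = 0. Rearranging,
  dy/dx = -(∂F/∂x)/(∂F/∂y) = -(3x^2 - 9y)/(-9x + 36y^2) = (x^2/3 - y)/(x - 4y^2)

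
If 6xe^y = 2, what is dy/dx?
Take d/dx of both sides. Since y is implicitly a function of x, the chain rule attaches a y' = dy/dx factor whenever we differentiate through y.

Set F(x, y) = (left side) − (right side), so the curve is F = 0. Differentiating each term of F:
  d/dx[6x·e^(y)] = 6x·y'·e^(y) + 6e^(y)
  d/dx[-2] = 0

Collecting, the y'-free part is the partial derivative in x and the y' coefficient is the partial derivative in y:
  ∂F/∂x = 6e^(y)
  ∂F/∂y = 6x·e^(y)

so d/dx[F(x, y(x))] = ∂F/∂x + (∂F/∂y)·y' = 0. Rearranging,
  dy/dx = -(∂F/∂x)/(∂F/∂y) = -(6e^(y))/(6x·e^(y)) = -1/x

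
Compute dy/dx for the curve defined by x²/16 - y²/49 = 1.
Take d/dx of both sides. Since y is implicitly a function of x, the chain rule attaches a y' = dy/dx factor whenever we differentiate through y.

Set F(x, y) = (left side) − (right side), so the curve is F = 0. Differentiating each term of F:
  d/dx[x^2/16] = x/8
  d/dx[-y^2/49] = -2y·y'/49
  d/dx[-1] = 0

Collecting, the y'-free part is the partial derivative in x and the y' coefficient is the partial derivative in y:
  ∂F/∂x = x/8
  ∂F/∂y = -2y/49

so d/dx[F(x, y(x))] = ∂F/∂x + (∂F/∂y)·y' = 0. Rearranging,
  dy/dx = -(∂F/∂x)/(∂F/∂y) = -(x/8)/(-2y/49) = 49x/(16y)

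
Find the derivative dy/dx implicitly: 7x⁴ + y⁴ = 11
Differentiate both sides with respect to x, treating y as y(x). By the chain rule, any term containing y contributes a factor of y' = dy/dx when we differentiate it.

Move every term to one side and write the relation as F(x, y) = 0. Term by term,
  d/dx[7x^4] = 28x^3
  d/dx[y^4] = 4y^3·y'
  d/dx[-11] = 0

The pieces without y' make up ∂F/∂x and the coefficient of y' is ∂F/∂y:
  ∂F/∂x = 28x^3,
  ∂F/∂y = 4y^3.

Since d/dx[F] = ∂F/∂x + (∂F/∂y)·y' = 0, solve for y':
  (∂F/∂y)·y' = -∂F/∂x
  dy/dx = -(∂F/∂x)/(∂F/∂y) = -(28x^3)/(4y^3) = -7x^3/y^3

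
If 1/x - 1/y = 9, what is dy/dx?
Differentiate the relation implicitly: treat y = y(x) and apply the chain rule, so every y-derivative picks up a y' = dy/dx factor.

With everything moved to the left-hand side, differentiate term by term:
  d/dx[-1/y] = y'/y^2
  d/dx[1/x] = -1/x^2
  d/dx[-9] = 0

Separating the contributions that come from x directly and those that come through y:
  without y':      -1/x^2
  multiplying y':  y^(-2)

so (-1/x^2) + (y^(-2))·y' = 0, and therefore
  dy/dx = -(-1/x^2)/(y^(-2)) = y^2/x^2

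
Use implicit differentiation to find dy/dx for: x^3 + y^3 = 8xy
Take d/dx of both sides. Since y is implicitly a function of x, the chain rule attaches a y' = dy/dx factor whenever we differentiate through y.

Set F(x, y) = (left side) − (right side), so the curve is F = 0. Differentiating each term of F:
  d/dx[x^3] = 3x^2
  d/dx[-8xy] = -8x·y' - 8y
  d/dx[y^3] = 3y^2·y'

Collecting, the y'-free part is the partial derivative in x and the y' coefficient is the partial derivative in y:
  ∂F/∂x = 3x^2 - 8y
  ∂F/∂y = -8x + 3y^2

so d/dx[F(x, y(x))] = ∂F/∂x + (∂F/∂y)·y' = 0. Rearranging,
  dy/dx = -(∂F/∂x)/(∂F/∂y) = -(3x^2 - 8y)/(-8x + 3y^2) = (3x^2 - 8y)/(8x - 3y^2)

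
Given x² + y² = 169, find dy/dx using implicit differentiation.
Take d/dx of both sides. Since y is implicitly a function of x, the chain rule attaches a y' = dy/dx factor whenever we differentiate through y.

Set F(x, y) = (left side) − (right side), so the curve is F = 0. Differentiating each term of F:
  d/dx[x^2] = 2x
  d/dx[y^2] = 2y·y'
  d/dx[-169] = 0

Collecting, the y'-free part is the partial derivative in x and the y' coefficient is the partial derivative in y:
  ∂F/∂x = 2x
  ∂F/∂y = 2y

so d/dx[F(x, y(x))] = ∂F/∂x + (∂F/∂y)·y' = 0. Rearranging,
  dy/dx = -(∂F/∂x)/(∂F/∂y) = -(2x)/(2y) = -x/y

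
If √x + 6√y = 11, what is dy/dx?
Apply d/dx to both sides, remembering that y depends on x. Each occurrence of y therefore brings in a y' = dy/dx via the chain rule.

With F(x, y) equal to the left-hand side minus the right, differentiate F term by term:
  d/dx[√(x)] = 1/(2√(x))
  d/dx[6√(y)] = 3·y'/√(y)
  d/dx[-11] = 0
Adding these up, d/dx[F] = 0 becomes
  (1/(2√(x))) + (3/√(y))·y' = 0,
so isolating y',
  dy/dx = -(1/(2√(x)))/(3/√(y)) = -√(y)/(6√(x))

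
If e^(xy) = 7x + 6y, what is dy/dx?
Differentiate both sides with respect to x, treating y as y(x). By the chain rule, any term containing y contributes a factor of y' = dy/dx when we differentiate it.

Move every term to one side and write the relation as F(x, y) = 0. Term by term,
  d/dx[-7x] = -7
  d/dx[-6y] = -6·y'
  d/dx[e^(xy)] = (x·y' + y)·e^(xy)

The pieces without y' make up ∂F/∂x and the coefficient of y' is ∂F/∂y:
  ∂F/∂x = y·e^(xy) - 7,
  ∂F/∂y = x·e^(xy) - 6.

Since d/dx[F] = ∂F/∂x + (∂F/∂y)·y' = 0, solve for y':
  (∂F/∂y)·y' = -∂F/∂x
  dy/dx = -(∂F/∂x)/(∂F/∂y) = -(y·e^(xy) - 7)/(x·e^(xy) - 6) = (-y·e^(xy) + 7)/(x·e^(xy) - 6)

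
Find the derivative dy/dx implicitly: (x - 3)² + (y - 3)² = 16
Apply d/dx to both sides, remembering that y depends on x. Each occurrence of y therefore brings in a y' = dy/dx via the chain rule.

With F(x, y) equal to the left-hand side minus the right, differentiate F term by term:
  d/dx[(x - 3)^2] = 2x - 6
  d/dx[(y - 3)^2] = 2·y'(y - 3)
  d/dx[-16] = 0
Adding these up, d/dx[F] = 0 becomes
  (2x - 6) + (2y - 6)·y' = 0,
so isolating y',
  dy/dx = -(2x - 6)/(2y - 6) = (3 - x)/(y - 3)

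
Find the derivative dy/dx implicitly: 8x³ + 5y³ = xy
Differentiate the relation implicitly: treat y = y(x) and apply the chain rule, so every y-derivative picks up a y' = dy/dx factor.

With everything moved to the left-hand side, differentiate term by term:
  d/dx[8x^3] = 24x^2
  d/dx[-xy] = -x·y' - y
  d/dx[5y^3] = 15y^2·y'

Separating the contributions that come from x directly and those that come through y:
  without y':      24x^2 - y
  multiplying y':  -x + 15y^2

so (24x^2 - y) + (-x + 15y^2)·y' = 0, and therefore
  dy/dx = -(24x^2 - y)/(-x + 15y^2) = (24x^2 - y)/(x - 15y^2)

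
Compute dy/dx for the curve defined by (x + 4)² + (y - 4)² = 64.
Differentiate both sides with respect to x, treating y as y(x). By the chain rule, any term containing y contributes a factor of y' = dy/dx when we differentiate it.

Move every term to one side and write the relation as F(x, y) = 0. Term by term,
  d/dx[(x + 4)^2] = 2x + 8
  d/dx[(y - 4)^2] = 2·y'(y - 4)
  d/dx[-64] = 0

The pieces without y' make up ∂F/∂x and the coefficient of y' is ∂F/∂y:
  ∂F/∂x = 2x + 8,
  ∂F/∂y = 2y - 8.

Since d/dx[F] = ∂F/∂x + (∂F/∂y)·y' = 0, solve for y':
  (∂F/∂y)·y' = -∂F/∂x
  dy/dx = -(∂F/∂x)/(∂F/∂y) = -(2x + 8)/(2y - 8) = (-x - 4)/(y - 4)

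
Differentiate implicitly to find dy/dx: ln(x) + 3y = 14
Differentiate the relation implicitly: treat y = y(x) and apply the chain rule, so every y-derivative picks up a y' = dy/dx factor.

With everything moved to the left-hand side, differentiate term by term:
  d/dx[3y] = 3·y'
  d/dx[ln(x)] = 1/x
  d/dx[-14] = 0

Separating the contributions that come from x directly and those that come through y:
  without y':      1/x
  multiplying y':  3

so (1/x) + (3)·y' = 0, and therefore
  dy/dx = -(1/x)/(3) = -1/(3x)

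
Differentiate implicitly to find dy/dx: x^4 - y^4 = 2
Apply d/dx to both sides, remembering that y depends on x. Each occurrence of y therefore brings in a y' = dy/dx via the chain rule.

With F(x, y) equal to the left-hand side minus the right, differentiate F term by term:
  d/dx[x^4] = 4x^3
  d/dx[-y^4] = -4y^3·y'
  d/dx[-2] = 0
Adding these up, d/dx[F] = 0 becomes
  (4x^3) + (-4y^3)·y' = 0,
so isolating y',
  dy/dx = -(4x^3)/(-4y^3) = x^3/y^3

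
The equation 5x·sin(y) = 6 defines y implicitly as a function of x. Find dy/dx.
Take d/dx of both sides. Since y is implicitly a function of x, the chain rule attaches a y' = dy/dx factor whenever we differentiate through y.

Set F(x, y) = (left side) − (right side), so the curve is F = 0. Differentiating each term of F:
  d/dx[5x·sin(y)] = 5x·y'·cos(y) + 5sin(y)
  d/dx[-6] = 0

Collecting, the y'-free part is the partial derivative in x and the y' coefficient is the partial derivative in y:
  ∂F/∂x = 5sin(y)
  ∂F/∂y = 5x·cos(y)

so d/dx[F(x, y(x))] = ∂F/∂x + (∂F/∂y)·y' = 0. Rearranging,
  dy/dx = -(∂F/∂x)/(∂F/∂y) = -(5sin(y))/(5x·cos(y)) = -tan(y)/x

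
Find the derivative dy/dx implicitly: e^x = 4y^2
Take d/dx of both sides. Since y is implicitly a function of x, the chain rule attaches a y' = dy/dx factor whenever we differentiate through y.

Set F(x, y) = (left side) − (right side), so the curve is F = 0. Differentiating each term of F:
  d/dx[-4y^2] = -8y·y'
  d/dx[e^(x)] = e^(x)

Collecting, the y'-free part is the partial derivative in x and the y' coefficient is the partial derivative in y:
  ∂F/∂x = e^(x)
  ∂F/∂y = -8y

so d/dx[F(x, y(x))] = ∂F/∂x + (∂F/∂y)·y' = 0. Rearranging,
  dy/dx = -(∂F/∂x)/(∂F/∂y) = -(e^(x))/(-8y) = e^(x)/(8y)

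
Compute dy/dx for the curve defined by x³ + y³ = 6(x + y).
Differentiate both sides with respect to x, treating y as y(x). By the chain rule, any term containing y contributes a factor of y' = dy/dx when we differentiate it.

Move every term to one side and write the relation as F(x, y) = 0. Term by term,
  d/dx[x^3] = 3x^2
  d/dx[-6x] = -6
  d/dx[y^3] = 3y^2·y'
  d/dx[-6y] = -6·y'

The pieces without y' make up ∂F/∂x and the coefficient of y' is ∂F/∂y:
  ∂F/∂x = 3x^2 - 6,
  ∂F/∂y = 3y^2 - 6.

Since d/dx[F] = ∂F/∂x + (∂F/∂y)·y' = 0, solve for y':
  (∂F/∂y)·y' = -∂F/∂x
  dy/dx = -(∂F/∂x)/(∂F/∂y) = -(3x^2 - 6)/(3y^2 - 6) = (2 - x^2)/(y^2 - 2)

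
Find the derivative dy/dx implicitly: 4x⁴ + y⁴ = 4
Take d/dx of both sides. Since y is implicitly a function of x, the chain rule attaches a y' = dy/dx factor whenever we differentiate through y.

Set F(x, y) = (left side) − (right side), so the curve is F = 0. Differentiating each term of F:
  d/dx[4x^4] = 16x^3
  d/dx[y^4] = 4y^3·y'
  d/dx[-4] = 0

Collecting, the y'-free part is the partial derivative in x and the y' coefficient is the partial derivative in y:
  ∂F/∂x = 16x^3
  ∂F/∂y = 4y^3

so d/dx[F(x, y(x))] = ∂F/∂x + (∂F/∂y)·y' = 0. Rearranging,
  dy/dx = -(∂F/∂x)/(∂F/∂y) = -(16x^3)/(4y^3) = -4x^3/y^3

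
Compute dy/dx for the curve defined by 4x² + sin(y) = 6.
Differentiate the relation implicitly: treat y = y(x) and apply the chain rule, so every y-derivative picks up a y' = dy/dx factor.

With everything moved to the left-hand side, differentiate term by term:
  d/dx[4x^2] = 8x
  d/dx[sin(y)] = y'·cos(y)
  d/dx[-6] = 0

Separating the contributions that come from x directly and those that come through y:
  without y':      8x
  multiplying y':  cos(y)

so (8x) + (cos(y))·y' = 0, and therefore
  dy/dx = -(8x)/(cos(y)) = -8x/cos(y)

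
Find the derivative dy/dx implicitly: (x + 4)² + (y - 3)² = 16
Differentiate the relation implicitly: treat y = y(x) and apply the chain rule, so every y-derivative picks up a y' = dy/dx factor.

With everything moved to the left-hand side, differentiate term by term:
  d/dx[(x + 4)^2] = 2x + 8
  d/dx[(y - 3)^2] = 2·y'(y - 3)
  d/dx[-16] = 0

Separating the contributions that come from x directly and those that come through y:
  without y':      2x + 8
  multiplying y':  2y - 6

so (2x + 8) + (2y - 6)·y' = 0, and therefore
  dy/dx = -(2x + 8)/(2y - 6) = (-x - 4)/(y - 3)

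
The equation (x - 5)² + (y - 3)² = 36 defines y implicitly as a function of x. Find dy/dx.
Differentiate both sides with respect to x, treating y as y(x). By the chain rule, any term containing y contributes a factor of y' = dy/dx when we differentiate it.

Move every term to one side and write the relation as F(x, y) = 0. Term by term,
  d/dx[(x - 5)^2] = 2x - 10
  d/dx[(y - 3)^2] = 2·y'(y - 3)
  d/dx[-36] = 0

The pieces without y' make up ∂F/∂x and the coefficient of y' is ∂F/∂y:
  ∂F/∂x = 2x - 10,
  ∂F/∂y = 2y - 6.

Since d/dx[F] = ∂F/∂x + (∂F/∂y)·y' = 0, solve for y':
  (∂F/∂y)·y' = -∂F/∂x
  dy/dx = -(∂F/∂x)/(∂F/∂y) = -(2x - 10)/(2y - 6) = (5 - x)/(y - 3)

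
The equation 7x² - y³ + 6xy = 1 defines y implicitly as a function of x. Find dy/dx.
Take d/dx of both sides. Since y is implicitly a function of x, the chain rule attaches a y' = dy/dx factor whenever we differentiate through y.

Set F(x, y) = (left side) − (right side), so the curve is F = 0. Differentiating each term of F:
  d/dx[7x^2] = 14x
  d/dx[6xy] = 6x·y' + 6y
  d/dx[-y^3] = -3y^2·y'
  d/dx[-1] = 0

Collecting, the y'-free part is the partial derivative in x and the y' coefficient is the partial derivative in y:
  ∂F/∂x = 14x + 6y
  ∂F/∂y = 6x - 3y^2

so d/dx[F(x, y(x))] = ∂F/∂x + (∂F/∂y)·y' = 0. Rearranging,
  dy/dx = -(∂F/∂x)/(∂F/∂y) = -(14x + 6y)/(6x - 3y^2) = 2(-7x - 3y)/(3(2x - y^2))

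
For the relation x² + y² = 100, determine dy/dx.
Differentiate the relation implicitly: treat y = y(x) and apply the chain rule, so every y-derivative picks up a y' = dy/dx factor.

With everything moved to the left-hand side, differentiate term by term:
  d/dx[x^2] = 2x
  d/dx[y^2] = 2y·y'
  d/dx[-100] = 0

Separating the contributions that come from x directly and those that come through y:
  without y':      2x
  multiplying y':  2y

so (2x) + (2y)·y' = 0, and therefore
  dy/dx = -(2x)/(2y) = -x/y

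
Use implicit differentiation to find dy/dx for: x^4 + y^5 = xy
Differentiate both sides with respect to x, treating y as y(x). By the chain rule, any term containing y contributes a factor of y' = dy/dx when we differentiate it.

Move every term to one side and write the relation as F(x, y) = 0. Term by term,
  d/dx[x^4] = 4x^3
  d/dx[-xy] = -x·y' - y
  d/dx[y^5] = 5y^4·y'

The pieces without y' make up ∂F/∂x and the coefficient of y' is ∂F/∂y:
  ∂F/∂x = 4x^3 - y,
  ∂F/∂y = -x + 5y^4.

Since d/dx[F] = ∂F/∂x + (∂F/∂y)·y' = 0, solve for y':
  (∂F/∂y)·y' = -∂F/∂x
  dy/dx = -(∂F/∂x)/(∂F/∂y) = -(4x^3 - y)/(-x + 5y^4) = (4x^3 - y)/(x - 5y^4)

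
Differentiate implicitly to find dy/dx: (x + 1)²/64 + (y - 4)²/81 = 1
Apply d/dx to both sides, remembering that y depends on x. Each occurrence of y therefore brings in a y' = dy/dx via the chain rule.

With F(x, y) equal to the left-hand side minus the right, differentiate F term by term:
  d/dx[(x + 1)^2/64] = x/32 + 1/32
  d/dx[(y - 4)^2/81] = 2·y'(y - 4)/81
  d/dx[-1] = 0
Adding these up, d/dx[F] = 0 becomes
  (x/32 + 1/32) + (2y/81 - 8/81)·y' = 0,
so isolating y',
  dy/dx = -(x/32 + 1/32)/(2y/81 - 8/81)
        = -((x + 1)/32)/(2(y - 4)/81) = 81(-x - 1)/(64(y - 4))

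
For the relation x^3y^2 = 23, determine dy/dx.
Apply d/dx to both sides, remembering that y depends on x. Each occurrence of y therefore brings in a y' = dy/dx via the chain rule.

With F(x, y) equal to the left-hand side minus the right, differentiate F term by term:
  d/dx[x^3y^2] = 2x^3y·y' + 3x^2y^2
  d/dx[-23] = 0
Adding these up, d/dx[F] = 0 becomes
  (3x^2y^2) + (2x^3y)·y' = 0,
so isolating y',
  dy/dx = -(3x^2y^2)/(2x^3y) = -3y/(2x)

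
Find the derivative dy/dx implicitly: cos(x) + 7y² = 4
Take d/dx of both sides. Since y is implicitly a function of x, the chain rule attaches a y' = dy/dx factor whenever we differentiate through y.

Set F(x, y) = (left side) − (right side), so the curve is F = 0. Differentiating each term of F:
  d/dx[7y^2] = 14y·y'
  d/dx[cos(x)] = -sin(x)
  d/dx[-4] = 0

Collecting, the y'-free part is the partial derivative in x and the y' coefficient is the partial derivative in y:
  ∂F/∂x = -sin(x)
  ∂F/∂y = 14y

so d/dx[F(x, y(x))] = ∂F/∂x + (∂F/∂y)·y' = 0. Rearranging,
  dy/dx = -(∂F/∂x)/(∂F/∂y) = -(-sin(x))/(14y) = sin(x)/(14y)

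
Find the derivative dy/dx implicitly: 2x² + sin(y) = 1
Differentiate both sides with respect to x, treating y as y(x). By the chain rule, any term containing y contributes a factor of y' = dy/dx when we differentiate it.

Move every term to one side and write the relation as F(x, y) = 0. Term by term,
  d/dx[2x^2] = 4x
  d/dx[sin(y)] = y'·cos(y)
  d/dx[-1] = 0

The pieces without y' make up ∂F/∂x and the coefficient of y' is ∂F/∂y:
  ∂F/∂x = 4x,
  ∂F/∂y = cos(y).

Since d/dx[F] = ∂F/∂x + (∂F/∂y)·y' = 0, solve for y':
  (∂F/∂y)·y' = -∂F/∂x
  dy/dx = -(∂F/∂x)/(∂F/∂y) = -(4x)/(cos(y)) = -4x/cos(y)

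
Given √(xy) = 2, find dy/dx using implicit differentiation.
Apply d/dx to both sides, remembering that y depends on x. Each occurrence of y therefore brings in a y' = dy/dx via the chain rule.

With F(x, y) equal to the left-hand side minus the right, differentiate F term by term:
  d/dx[√(xy)] = √(xy)(x·y'/2 + y/2)/(xy)
  d/dx[-2] = 0
Adding these up, d/dx[F] = 0 becomes
  (√(xy)/(2x)) + (√(xy)/(2y))·y' = 0,
so isolating y',
  dy/dx = -(√(xy)/(2x))/(√(xy)/(2y)) = -y/x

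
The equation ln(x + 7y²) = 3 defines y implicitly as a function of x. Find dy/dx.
Take d/dx of both sides. Since y is implicitly a function of x, the chain rule attaches a y' = dy/dx factor whenever we differentiate through y.

Set F(x, y) = (left side) − (right side), so the curve is F = 0. Differentiating each term of F:
  d/dx[ln(x + 7y^2)] = (14y·y' + 1)/(x + 7y^2)
  d/dx[-3] = 0

Collecting, the y'-free part is the partial derivative in x and the y' coefficient is the partial derivative in y:
  ∂F/∂x = 1/(x + 7y^2)
  ∂F/∂y = 14y/(x + 7y^2)

so d/dx[F(x, y(x))] = ∂F/∂x + (∂F/∂y)·y' = 0. Rearranging,
  dy/dx = -(∂F/∂x)/(∂F/∂y) = -(1/(x + 7y^2))/(14y/(x + 7y^2)) = -1/(14y)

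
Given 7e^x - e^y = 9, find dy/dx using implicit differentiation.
Apply d/dx to both sides, remembering that y depends on x. Each occurrence of y therefore brings in a y' = dy/dx via the chain rule.

With F(x, y) equal to the left-hand side minus the right, differentiate F term by term:
  d/dx[7e^(x)] = 7e^(x)
  d/dx[-e^(y)] = -y'·e^(y)
  d/dx[-9] = 0
Adding these up, d/dx[F] = 0 becomes
  (7e^(x)) + (-e^(y))·y' = 0,
so isolating y',
  dy/dx = -(7e^(x))/(-e^(y)) = 7e^(x - y)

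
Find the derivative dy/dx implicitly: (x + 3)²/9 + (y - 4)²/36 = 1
Differentiate both sides with respect to x, treating y as y(x). By the chain rule, any term containing y contributes a factor of y' = dy/dx when we differentiate it.

Move every term to one side and write the relation as F(x, y) = 0. Term by term,
  d/dx[(x + 3)^2/9] = 2x/9 + 2/3
  d/dx[(y - 4)^2/36] = y'(y - 4)/18
  d/dx[-1] = 0

The pieces without y' make up ∂F/∂x and the coefficient of y' is ∂F/∂y:
  ∂F/∂x = 2x/9 + 2/3,
  ∂F/∂y = y/18 - 2/9.

Since d/dx[F] = ∂F/∂x + (∂F/∂y)·y' = 0, solve for y':
  (∂F/∂y)·y' = -∂F/∂x
  dy/dx = -(∂F/∂x)/(∂F/∂y) = -(2x/9 + 2/3)/(y/18 - 2/9)
        = -(2(x + 3)/9)/((y - 4)/18) = 4(-x - 3)/(y - 4)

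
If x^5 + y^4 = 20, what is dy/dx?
Differentiate the relation implicitly: treat y = y(x) and apply the chain rule, so every y-derivative picks up a y' = dy/dx factor.

With everything moved to the left-hand side, differentiate term by term:
  d/dx[x^5] = 5x^4
  d/dx[y^4] = 4y^3·y'
  d/dx[-20] = 0

Separating the contributions that come from x directly and those that come through y:
  without y':      5x^4
  multiplying y':  4y^3

so (5x^4) + (4y^3)·y' = 0, and therefore
  dy/dx = -(5x^4)/(4y^3) = -5x^4/(4y^3)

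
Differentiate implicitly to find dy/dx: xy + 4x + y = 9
Apply d/dx to both sides, remembering that y depends on x. Each occurrence of y therefore brings in a y' = dy/dx via the chain rule.

With F(x, y) equal to the left-hand side minus the right, differentiate F term by term:
  d/dx[xy] = x·y' + y
  d/dx[4x] = 4
  d/dx[y] = y'
  d/dx[-9] = 0
Adding these up, d/dx[F] = 0 becomes
  (y + 4) + (x + 1)·y' = 0,
so isolating y',
  dy/dx = -(y + 4)/(x + 1) = (-y - 4)/(x + 1)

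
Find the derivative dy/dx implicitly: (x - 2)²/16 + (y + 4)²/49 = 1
Differentiate both sides with respect to x, treating y as y(x). By the chain rule, any term containing y contributes a factor of y' = dy/dx when we differentiate it.

Move every term to one side and write the relation as F(x, y) = 0. Term by term,
  d/dx[(x - 2)^2/16] = x/8 - 1/4
  d/dx[(y + 4)^2/49] = 2·y'(y + 4)/49
  d/dx[-1] = 0

The pieces without y' make up ∂F/∂x and the coefficient of y' is ∂F/∂y:
  ∂F/∂x = x/8 - 1/4,
  ∂F/∂y = 2y/49 + 8/49.

Since d/dx[F] = ∂F/∂x + (∂F/∂y)·y' = 0, solve for y':
  (∂F/∂y)·y' = -∂F/∂x
  dy/dx = -(∂F/∂x)/(∂F/∂y) = -(x/8 - 1/4)/(2y/49 + 8/49)
        = -((x - 2)/8)/(2(y + 4)/49) = 49(2 - x)/(16(y + 4))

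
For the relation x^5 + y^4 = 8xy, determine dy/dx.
Take d/dx of both sides. Since y is implicitly a function of x, the chain rule attaches a y' = dy/dx factor whenever we differentiate through y.

Set F(x, y) = (left side) − (right side), so the curve is F = 0. Differentiating each term of F:
  d/dx[x^5] = 5x^4
  d/dx[-8xy] = -8x·y' - 8y
  d/dx[y^4] = 4y^3·y'

Collecting, the y'-free part is the partial derivative in x and the y' coefficient is the partial derivative in y:
  ∂F/∂x = 5x^4 - 8y
  ∂F/∂y = -8x + 4y^3

so d/dx[F(x, y(x))] = ∂F/∂x + (∂F/∂y)·y' = 0. Rearranging,
  dy/dx = -(∂F/∂x)/(∂F/∂y) = -(5x^4 - 8y)/(-8x + 4y^3) = (5x^4 - 8y)/(4(2x - y^3))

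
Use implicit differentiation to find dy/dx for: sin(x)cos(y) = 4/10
Differentiate both sides with respect to x, treating y as y(x). By the chain rule, any term containing y contributes a factor of y' = dy/dx when we differentiate it.

Move every term to one side and write the relation as F(x, y) = 0. Term by term,
  d/dx[sin(x)·cos(y)] = -y'·sin(x)·sin(y) + cos(x)·cos(y)
  d/dx[-2/5] = 0

The pieces without y' make up ∂F/∂x and the coefficient of y' is ∂F/∂y:
  ∂F/∂x = cos(x)·cos(y),
  ∂F/∂y = -sin(x)·sin(y).

Since d/dx[F] = ∂F/∂x + (∂F/∂y)·y' = 0, solve for y':
  (∂F/∂y)·y' = -∂F/∂x
  dy/dx = -(∂F/∂x)/(∂F/∂y) = -(cos(x)·cos(y))/(-sin(x)·sin(y)) = 1/(tan(x)·tan(y))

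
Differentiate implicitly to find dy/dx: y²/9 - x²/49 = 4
Apply d/dx to both sides, remembering that y depends on x. Each occurrence of y therefore brings in a y' = dy/dx via the chain rule.

With F(x, y) equal to the left-hand side minus the right, differentiate F term by term:
  d/dx[-x^2/49] = -2x/49
  d/dx[y^2/9] = 2y·y'/9
  d/dx[-4] = 0
Adding these up, d/dx[F] = 0 becomes
  (-2x/49) + (2y/9)·y' = 0,
so isolating y',
  dy/dx = -(-2x/49)/(2y/9) = 9x/(49y)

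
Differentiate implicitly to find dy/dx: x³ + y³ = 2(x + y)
Differentiate both sides with respect to x, treating y as y(x). By the chain rule, any term containing y contributes a factor of y' = dy/dx when we differentiate it.

Move every term to one side and write the relation as F(x, y) = 0. Term by term,
  d/dx[x^3] = 3x^2
  d/dx[-2x] = -2
  d/dx[y^3] = 3y^2·y'
  d/dx[-2y] = -2·y'

The pieces without y' make up ∂F/∂x and the coefficient of y' is ∂F/∂y:
  ∂F/∂x = 3x^2 - 2,
  ∂F/∂y = 3y^2 - 2.

Since d/dx[F] = ∂F/∂x + (∂F/∂y)·y' = 0, solve for y':
  (∂F/∂y)·y' = -∂F/∂x
  dy/dx = -(∂F/∂x)/(∂F/∂y) = -(3x^2 - 2)/(3y^2 - 2) = (2 - 3x^2)/(3y^2 - 2)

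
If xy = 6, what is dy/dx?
Take d/dx of both sides. Since y is implicitly a function of x, the chain rule attaches a y' = dy/dx factor whenever we differentiate through y.

Set F(x, y) = (left side) − (right side), so the curve is F = 0. Differentiating each term of F:
  d/dx[xy] = x·y' + y
  d/dx[-6] = 0

Collecting, the y'-free part is the partial derivative in x and the y' coefficient is the partial derivative in y:
  ∂F/∂x = y
  ∂F/∂y = x

so d/dx[F(x, y(x))] = ∂F/∂x + (∂F/∂y)·y' = 0. Rearranging,
  dy/dx = -(∂F/∂x)/(∂F/∂y) = -(y)/(x) = -y/x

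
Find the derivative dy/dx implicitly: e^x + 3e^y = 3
Take d/dx of both sides. Since y is implicitly a function of x, the chain rule attaches a y' = dy/dx factor whenever we differentiate through y.

Set F(x, y) = (left side) − (right side), so the curve is F = 0. Differentiating each term of F:
  d/dx[e^(x)] = e^(x)
  d/dx[3e^(y)] = 3·y'·e^(y)
  d/dx[-3] = 0

Collecting, the y'-free part is the partial derivative in x and the y' coefficient is the partial derivative in y:
  ∂F/∂x = e^(x)
  ∂F/∂y = 3e^(y)

so d/dx[F(x, y(x))] = ∂F/∂x + (∂F/∂y)·y' = 0. Rearranging,
  dy/dx = -(∂F/∂x)/(∂F/∂y) = -(e^(x))/(3e^(y)) = -e^(x - y)/3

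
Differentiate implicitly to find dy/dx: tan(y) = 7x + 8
Differentiate the relation implicitly: treat y = y(x) and apply the chain rule, so every y-derivative picks up a y' = dy/dx factor.

With everything moved to the left-hand side, differentiate term by term:
  d/dx[-7x] = -7
  d/dx[tan(y)] = y'(tan(y)^2 + 1)
  d/dx[-8] = 0

Separating the contributions that come from x directly and those that come through y:
  without y':      -7
  multiplying y':  tan(y)^2 + 1

so (-7) + (tan(y)^2 + 1)·y' = 0, and therefore
  dy/dx = -(-7)/(tan(y)^2 + 1) = 7cos(y)^2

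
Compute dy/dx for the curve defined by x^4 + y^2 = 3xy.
Differentiate the relation implicitly: treat y = y(x) and apply the chain rule, so every y-derivative picks up a y' = dy/dx factor.

With everything moved to the left-hand side, differentiate term by term:
  d/dx[x^4] = 4x^3
  d/dx[-3xy] = -3x·y' - 3y
  d/dx[y^2] = 2y·y'

Separating the contributions that come from x directly and those that come through y:
  without y':      4x^3 - 3y
  multiplying y':  -3x + 2y

so (4x^3 - 3y) + (-3x + 2y)·y' = 0, and therefore
  dy/dx = -(4x^3 - 3y)/(-3x + 2y) = (4x^3 - 3y)/(3x - 2y)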